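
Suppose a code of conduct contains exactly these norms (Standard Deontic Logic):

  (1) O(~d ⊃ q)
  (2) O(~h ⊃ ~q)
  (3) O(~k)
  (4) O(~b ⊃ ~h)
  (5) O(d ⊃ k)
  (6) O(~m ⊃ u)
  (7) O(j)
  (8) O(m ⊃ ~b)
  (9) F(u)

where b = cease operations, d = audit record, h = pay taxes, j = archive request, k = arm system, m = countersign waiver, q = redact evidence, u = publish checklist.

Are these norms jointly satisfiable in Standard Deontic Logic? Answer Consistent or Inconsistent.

Inconsistent

Premise 3 states O(~k) outright.
Premise 5 is O(d ⊃ k); contrapositively O(~k ⊃ ~d). Since O(~k) holds, K gives O(~d).
With premise 1, O(~d ⊃ q), the K-axiom yields O(q).
Premise 2, O(~h ⊃ ~q), contraposes to O(q ⊃ h); with O(q) we get O(h).
Premise 4 is O(~b ⊃ ~h); contrapositively O(h ⊃ b). Since O(h) holds, K gives O(b).
Premise 8 is O(m ⊃ ~b); contrapositively O(b ⊃ ~m). Since O(b) holds, K gives O(~m).
Applying K to premise 6 (O(~m ⊃ u)) and O(~m) yields O(u).
Yet premise 9 is F(u), i.e. O(~u).
We now have both O(u) and O(~u) — u is simultaneously obligatory and forbidden, violating the D-axiom.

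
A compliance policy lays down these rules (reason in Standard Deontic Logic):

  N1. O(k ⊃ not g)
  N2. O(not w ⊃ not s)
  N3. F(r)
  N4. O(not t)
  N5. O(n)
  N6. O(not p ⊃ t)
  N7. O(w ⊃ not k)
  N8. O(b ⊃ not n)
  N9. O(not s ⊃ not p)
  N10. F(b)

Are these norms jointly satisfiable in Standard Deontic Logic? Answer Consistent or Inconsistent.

Consistent

Premise 8 is O(b ⊃ not n), but O(b) is not derivable from the premises, so it does not yield O(not n).
So O(not n) is not derivable, and the apparent clash with O(n) does not arise.
A world satisfying every obligation exists (e.g. b=false, g=false, k=false, n=true, p=true, r=false, s=true, t=false, w=true); no atom is both obligatory and forbidden, so the set is consistent.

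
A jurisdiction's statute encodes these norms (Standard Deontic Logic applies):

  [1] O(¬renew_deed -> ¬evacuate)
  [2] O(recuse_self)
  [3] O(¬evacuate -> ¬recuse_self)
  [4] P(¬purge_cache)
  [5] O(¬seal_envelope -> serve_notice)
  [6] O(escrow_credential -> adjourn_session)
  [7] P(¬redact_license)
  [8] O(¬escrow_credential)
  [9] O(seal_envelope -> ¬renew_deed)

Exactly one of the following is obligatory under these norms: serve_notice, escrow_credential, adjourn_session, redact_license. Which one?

serve_notice

Premise 2 gives O(recuse_self).
Premise 3, O(¬evacuate -> ¬recuse_self), contraposes to O(recuse_self -> evacuate); with O(recuse_self) we get O(evacuate).
Premise 1 is O(¬renew_deed -> ¬evacuate); contrapositively O(evacuate -> renew_deed). Since O(evacuate) holds, K gives O(renew_deed).
Premise 9 is O(seal_envelope -> ¬renew_deed); contrapositively O(renew_deed -> ¬seal_envelope). Since O(renew_deed) holds, K gives O(¬seal_envelope).
Applying K to premise 5 (O(¬seal_envelope -> serve_notice)) and O(¬seal_envelope) yields O(serve_notice).
So O(serve_notice) holds — serve_notice is obligatory. None of the other listed options is made obligatory by any chain of premises.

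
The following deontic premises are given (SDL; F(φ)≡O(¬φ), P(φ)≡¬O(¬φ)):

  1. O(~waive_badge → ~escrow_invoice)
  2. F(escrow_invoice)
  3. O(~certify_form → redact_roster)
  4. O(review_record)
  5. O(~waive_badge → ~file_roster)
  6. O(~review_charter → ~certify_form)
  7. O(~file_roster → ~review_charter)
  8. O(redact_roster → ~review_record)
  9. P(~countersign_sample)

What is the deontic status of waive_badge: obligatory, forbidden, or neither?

Obligatory

Premise 4 states O(review_record) outright.
The contrapositive of premise 8 (O(redact_roster → ~review_record)) is O(review_record → ~redact_roster), and O(review_record) is already established, so O(~redact_roster).
The contrapositive of premise 3 (O(~certify_form → redact_roster)) is O(~redact_roster → certify_form), and O(~redact_roster) is already established, so O(certify_form).
The contrapositive of premise 6 (O(~review_charter → ~certify_form)) is O(certify_form → review_charter), and O(certify_form) is already established, so O(review_charter).
The contrapositive of premise 7 (O(~file_roster → ~review_charter)) is O(review_charter → file_roster), and O(review_charter) is already established, so O(file_roster).
The contrapositive of premise 5 (O(~waive_badge → ~file_roster)) is O(file_roster → waive_badge), and O(file_roster) is already established, so O(waive_badge).
Premises 1, 2, 9 do not contribute to this derivation.
Hence waive_badge is obligatory.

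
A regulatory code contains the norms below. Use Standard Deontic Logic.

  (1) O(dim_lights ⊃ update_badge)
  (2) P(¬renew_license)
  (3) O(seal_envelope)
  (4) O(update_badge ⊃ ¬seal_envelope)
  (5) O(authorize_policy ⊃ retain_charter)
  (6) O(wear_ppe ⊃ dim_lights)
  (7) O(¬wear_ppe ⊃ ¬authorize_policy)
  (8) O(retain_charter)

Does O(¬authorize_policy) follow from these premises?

Premise 3 gives O(seal_envelope).
The contrapositive of premise 4 (O(update_badge ⊃ ¬seal_envelope)) is O(seal_envelope ⊃ ¬update_badge), and O(seal_envelope) is already established, so O(¬update_badge).
Premise 1 is O(dim_lights ⊃ update_badge); contrapositively O(¬update_badge ⊃ ¬dim_lights). Since O(¬update_badge) holds, K gives O(¬dim_lights).
Premise 6, O(wear_ppe ⊃ dim_lights), contraposes to O(¬dim_lights ⊃ ¬wear_ppe); with O(¬dim_lights) we get O(¬wear_ppe).
Premise 7 is O(¬wear_ppe ⊃ ¬authorize_policy); since O(¬wear_ppe), deontic closure gives O(¬authorize_policy).
Premises 2, 5, 8 do not contribute to this derivation.
So O(¬authorize_policy) follows.

Yes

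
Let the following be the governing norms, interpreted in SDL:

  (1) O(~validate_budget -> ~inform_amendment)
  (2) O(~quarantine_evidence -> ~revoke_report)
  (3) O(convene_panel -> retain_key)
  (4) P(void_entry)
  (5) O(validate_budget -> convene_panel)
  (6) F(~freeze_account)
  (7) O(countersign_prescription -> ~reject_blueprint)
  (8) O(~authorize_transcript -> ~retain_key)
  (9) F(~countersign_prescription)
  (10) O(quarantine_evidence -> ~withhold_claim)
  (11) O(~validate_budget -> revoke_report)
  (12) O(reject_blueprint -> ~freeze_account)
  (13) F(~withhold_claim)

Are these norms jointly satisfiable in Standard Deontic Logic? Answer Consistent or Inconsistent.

Consistent

Premise 12 is O(reject_blueprint -> ~freeze_account), but O(reject_blueprint) is not derivable from the premises, so it does not yield O(~freeze_account).
So O(~freeze_account) is not derivable, and the apparent clash with O(freeze_account) does not arise.
A world satisfying every obligation exists (e.g. authorize_transcript=true, convene_panel=true, countersign_prescription=true, freeze_account=true, inform_amendment=false, quarantine_evidence=false, reject_blueprint=false, retain_key=true, revoke_report=false, validate_budget=true, void_entry=false, withhold_claim=true); no atom is both obligatory and forbidden, so the set is consistent.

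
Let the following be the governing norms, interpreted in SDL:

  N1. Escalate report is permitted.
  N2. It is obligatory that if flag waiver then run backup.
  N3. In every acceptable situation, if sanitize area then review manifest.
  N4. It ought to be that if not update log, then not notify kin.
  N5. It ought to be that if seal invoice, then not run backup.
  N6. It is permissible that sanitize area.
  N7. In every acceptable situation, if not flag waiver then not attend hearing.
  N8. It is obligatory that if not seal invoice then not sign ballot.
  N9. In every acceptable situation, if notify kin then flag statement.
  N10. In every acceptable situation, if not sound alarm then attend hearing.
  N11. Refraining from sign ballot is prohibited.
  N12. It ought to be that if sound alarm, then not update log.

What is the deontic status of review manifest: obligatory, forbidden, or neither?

Neither

Premise 3 is O(sanitize_area → review_manifest), but O(sanitize_area) is not derivable from the premises (the permission P(sanitize_area) asserts only ¬O(¬sanitize_area), not O(sanitize_area)), so it does not yield O(review_manifest).
No premise or chain of K-axiom applications forces O(review_manifest), and none forces O(¬review_manifest). So review_manifest is neither obligatory nor forbidden under these norms.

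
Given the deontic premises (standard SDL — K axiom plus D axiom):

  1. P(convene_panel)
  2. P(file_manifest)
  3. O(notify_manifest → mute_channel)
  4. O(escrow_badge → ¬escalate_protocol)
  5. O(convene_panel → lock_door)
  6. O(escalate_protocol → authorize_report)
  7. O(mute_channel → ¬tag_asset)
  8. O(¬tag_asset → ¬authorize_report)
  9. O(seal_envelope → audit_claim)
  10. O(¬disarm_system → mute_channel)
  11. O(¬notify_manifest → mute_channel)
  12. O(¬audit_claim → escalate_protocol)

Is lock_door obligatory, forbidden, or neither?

Neither

Premise 5 is O(convene_panel → lock_door), but O(convene_panel) is not derivable from the premises (the permission P(convene_panel) asserts only ¬O(¬convene_panel), not O(convene_panel)), so it does not yield O(lock_door).
No premise or chain of K-axiom applications forces O(lock_door), and none forces O(¬lock_door). So lock_door is neither obligatory nor forbidden under these norms.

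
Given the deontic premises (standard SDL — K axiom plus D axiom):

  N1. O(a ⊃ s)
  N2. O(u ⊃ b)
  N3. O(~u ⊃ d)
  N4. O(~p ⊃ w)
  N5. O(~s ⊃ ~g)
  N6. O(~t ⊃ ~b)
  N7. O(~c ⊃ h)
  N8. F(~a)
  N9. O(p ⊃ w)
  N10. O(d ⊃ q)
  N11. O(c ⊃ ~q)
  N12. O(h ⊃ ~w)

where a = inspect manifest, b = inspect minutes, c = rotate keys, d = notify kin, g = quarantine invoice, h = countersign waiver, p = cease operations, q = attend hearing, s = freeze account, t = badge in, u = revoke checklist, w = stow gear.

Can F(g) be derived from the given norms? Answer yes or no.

Premise 5 is O(~s ⊃ ~g), but O(~s) is not derivable from the premises, so it does not yield O(~g).
No other premise forces O(~g). An ideal world satisfying every premise can still have g true, so F(g) is not derivable.

No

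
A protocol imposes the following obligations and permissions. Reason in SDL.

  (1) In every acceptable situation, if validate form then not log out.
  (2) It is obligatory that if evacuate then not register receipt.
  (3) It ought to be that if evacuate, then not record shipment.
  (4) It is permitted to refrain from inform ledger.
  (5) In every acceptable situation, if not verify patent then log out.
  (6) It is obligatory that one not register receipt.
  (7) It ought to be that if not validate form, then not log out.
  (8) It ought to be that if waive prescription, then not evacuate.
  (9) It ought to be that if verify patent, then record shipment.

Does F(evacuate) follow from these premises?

Premises 1 and 7 cover both cases: O(validate_form → ¬log_out) and O(¬validate_form → ¬log_out). Since validate_form ∨ ¬validate_form is a tautology, O(¬log_out) follows.
Premise 5, O(¬verify_patent → log_out), contraposes to O(¬log_out → verify_patent); with O(¬log_out) we get O(verify_patent).
Premise 9 is O(verify_patent → record_shipment); since O(verify_patent), deontic closure gives O(record_shipment).
The contrapositive of premise 3 (O(evacuate → ¬record_shipment)) is O(record_shipment → ¬evacuate), and O(record_shipment) is already established, so O(¬evacuate).
Premises 2, 4, 6, 8 do not contribute to this derivation.
So O(¬evacuate) holds, i.e. F(evacuate). The claim follows.

Yes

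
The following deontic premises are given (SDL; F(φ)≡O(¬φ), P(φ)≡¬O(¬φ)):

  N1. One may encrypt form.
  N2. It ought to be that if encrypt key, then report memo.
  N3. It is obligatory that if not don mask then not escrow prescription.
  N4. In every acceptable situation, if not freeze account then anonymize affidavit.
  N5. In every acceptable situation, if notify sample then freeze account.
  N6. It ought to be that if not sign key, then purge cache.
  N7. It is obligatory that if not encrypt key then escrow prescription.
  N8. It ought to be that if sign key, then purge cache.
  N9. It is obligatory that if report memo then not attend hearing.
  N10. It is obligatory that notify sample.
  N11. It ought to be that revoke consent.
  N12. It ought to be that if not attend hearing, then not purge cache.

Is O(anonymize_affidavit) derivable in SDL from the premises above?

Premise 4 is O(¬freeze_account → anonymize_affidavit), but O(¬freeze_account) is not derivable from the premises, so it does not yield O(anonymize_affidavit).
No other premise forces O(anonymize_affidavit). An ideal world satisfying every premise can still have anonymize_affidavit false, so O(anonymize_affidavit) is not derivable.

No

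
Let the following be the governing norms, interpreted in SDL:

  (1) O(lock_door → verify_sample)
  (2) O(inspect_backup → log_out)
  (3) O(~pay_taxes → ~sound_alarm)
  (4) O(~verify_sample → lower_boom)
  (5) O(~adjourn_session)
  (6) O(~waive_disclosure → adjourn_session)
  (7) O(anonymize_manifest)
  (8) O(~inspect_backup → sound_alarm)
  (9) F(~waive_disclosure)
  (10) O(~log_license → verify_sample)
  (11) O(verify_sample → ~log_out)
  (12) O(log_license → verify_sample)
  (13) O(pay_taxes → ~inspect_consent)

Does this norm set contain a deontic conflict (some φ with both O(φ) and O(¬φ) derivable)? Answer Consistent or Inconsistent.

Premise 6 is O(~waive_disclosure → adjourn_session), but O(~waive_disclosure) is not derivable from the premises, so it does not yield O(adjourn_session).
So O(adjourn_session) is not derivable, and the apparent clash with O(~adjourn_session) does not arise.
A world satisfying every obligation exists (e.g. adjourn_session=false, anonymize_manifest=true, inspect_backup=false, inspect_consent=false, lock_door=false, log_license=false, log_out=false, lower_boom=false, pay_taxes=true, sound_alarm=true, verify_sample=true, waive_disclosure=true); no atom is both obligatory and forbidden, so the set is consistent.

Consistent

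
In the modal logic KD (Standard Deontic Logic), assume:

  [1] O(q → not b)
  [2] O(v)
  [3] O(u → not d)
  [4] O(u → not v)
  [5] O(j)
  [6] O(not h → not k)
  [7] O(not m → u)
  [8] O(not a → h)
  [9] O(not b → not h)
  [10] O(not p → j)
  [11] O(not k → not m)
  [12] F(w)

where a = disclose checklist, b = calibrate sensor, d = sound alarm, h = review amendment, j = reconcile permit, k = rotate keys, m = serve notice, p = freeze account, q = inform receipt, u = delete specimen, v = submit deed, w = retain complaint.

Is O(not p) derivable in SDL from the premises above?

Premise 10 is O(not p → j); even if O(j) held, inferring O(not p) would be affirming the consequent — invalid.
No other premise forces O(not p). An ideal world satisfying every premise can still have not p false, so O(not p) is not derivable.

No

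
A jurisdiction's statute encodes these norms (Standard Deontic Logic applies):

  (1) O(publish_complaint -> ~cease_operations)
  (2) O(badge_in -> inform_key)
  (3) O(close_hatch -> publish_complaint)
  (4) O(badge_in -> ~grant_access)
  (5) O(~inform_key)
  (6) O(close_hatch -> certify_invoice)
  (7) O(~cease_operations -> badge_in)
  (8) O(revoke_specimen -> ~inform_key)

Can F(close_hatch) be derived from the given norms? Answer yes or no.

Premise 5 states O(~inform_key) outright.
The contrapositive of premise 2 (O(badge_in -> inform_key)) is O(~inform_key -> ~badge_in), and O(~inform_key) is already established, so O(~badge_in).
The contrapositive of premise 7 (O(~cease_operations -> badge_in)) is O(~badge_in -> cease_operations), and O(~badge_in) is already established, so O(cease_operations).
Premise 1, O(publish_complaint -> ~cease_operations), contraposes to O(cease_operations -> ~publish_complaint); with O(cease_operations) we get O(~publish_complaint).
Premise 3, O(close_hatch -> publish_complaint), contraposes to O(~publish_complaint -> ~close_hatch); with O(~publish_complaint) we get O(~close_hatch).
Premises 4, 6, 8 do not contribute to this derivation.
So O(~close_hatch) holds, i.e. F(close_hatch). The claim follows.

Yes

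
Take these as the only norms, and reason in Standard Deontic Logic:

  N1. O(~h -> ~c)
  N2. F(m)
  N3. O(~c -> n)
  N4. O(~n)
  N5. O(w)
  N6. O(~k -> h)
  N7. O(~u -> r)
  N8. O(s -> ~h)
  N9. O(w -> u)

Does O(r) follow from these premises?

Premise 7 is O(~u -> r), but O(~u) is not derivable from the premises, so it does not yield O(r).
No other premise forces O(r). An ideal world satisfying every premise can still have r false, so O(r) is not derivable.

No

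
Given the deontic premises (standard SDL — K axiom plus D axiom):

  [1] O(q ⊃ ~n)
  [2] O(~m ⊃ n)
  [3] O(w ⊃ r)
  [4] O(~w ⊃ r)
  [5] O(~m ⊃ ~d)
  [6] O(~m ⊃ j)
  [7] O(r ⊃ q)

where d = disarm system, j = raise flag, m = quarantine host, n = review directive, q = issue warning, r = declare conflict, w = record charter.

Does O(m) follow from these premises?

Yes

Premises 3 and 4 cover both cases: O(w ⊃ r) and O(~w ⊃ r). Since w ∨ ~w is a tautology, O(r) follows.
Premise 7 is O(r ⊃ q); since O(r), deontic closure gives O(q).
With premise 1, O(q ⊃ ~n), the K-axiom yields O(~n).
The contrapositive of premise 2 (O(~m ⊃ n)) is O(~n ⊃ m), and O(~n) is already established, so O(m).
Premises 5, 6 do not contribute to this derivation.
So O(m) follows.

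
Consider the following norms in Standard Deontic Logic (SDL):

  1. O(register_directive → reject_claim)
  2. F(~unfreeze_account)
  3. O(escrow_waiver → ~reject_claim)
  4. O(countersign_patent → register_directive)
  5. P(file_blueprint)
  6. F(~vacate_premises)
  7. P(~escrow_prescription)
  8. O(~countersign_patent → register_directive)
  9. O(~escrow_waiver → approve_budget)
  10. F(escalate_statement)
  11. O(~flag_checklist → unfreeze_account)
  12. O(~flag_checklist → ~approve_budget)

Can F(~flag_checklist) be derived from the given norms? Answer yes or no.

Premises 4 and 8 cover both cases: O(countersign_patent → register_directive) and O(~countersign_patent → register_directive). Since countersign_patent ∨ ~countersign_patent is a tautology, O(register_directive) follows.
Applying K to premise 1 (O(register_directive → reject_claim)) and O(register_directive) yields O(reject_claim).
The contrapositive of premise 3 (O(escrow_waiver → ~reject_claim)) is O(reject_claim → ~escrow_waiver), and O(reject_claim) is already established, so O(~escrow_waiver).
From O(~escrow_waiver) and premise 9, O(~escrow_waiver → approve_budget), we obtain O(approve_budget).
The contrapositive of premise 12 (O(~flag_checklist → ~approve_budget)) is O(approve_budget → flag_checklist), and O(approve_budget) is already established, so O(flag_checklist).
Premises 2, 5, 6, 7, 10, 11 do not contribute to this derivation.
So O(flag_checklist) holds, i.e. F(~flag_checklist). The claim follows.

Yes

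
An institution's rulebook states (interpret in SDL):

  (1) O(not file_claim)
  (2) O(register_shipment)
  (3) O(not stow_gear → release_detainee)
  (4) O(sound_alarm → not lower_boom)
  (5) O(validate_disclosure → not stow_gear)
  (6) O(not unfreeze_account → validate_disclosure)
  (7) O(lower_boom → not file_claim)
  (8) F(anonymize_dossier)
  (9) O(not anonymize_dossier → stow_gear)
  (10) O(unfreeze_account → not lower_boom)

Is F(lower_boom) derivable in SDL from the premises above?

Yes

Premise 8, F(anonymize_dossier), is equivalent to O(not anonymize_dossier).
Premise 9 is O(not anonymize_dossier → stow_gear); since O(not anonymize_dossier), deontic closure gives O(stow_gear).
The contrapositive of premise 5 (O(validate_disclosure → not stow_gear)) is O(stow_gear → not validate_disclosure), and O(stow_gear) is already established, so O(not validate_disclosure).
Premise 6, O(not unfreeze_account → validate_disclosure), contraposes to O(not validate_disclosure → unfreeze_account); with O(not validate_disclosure) we get O(unfreeze_account).
From O(unfreeze_account) and premise 10, O(unfreeze_account → not lower_boom), we obtain O(not lower_boom).
Premises 1, 2, 3, 4, 7 do not contribute to this derivation.
So O(not lower_boom) holds, i.e. F(lower_boom). The claim follows.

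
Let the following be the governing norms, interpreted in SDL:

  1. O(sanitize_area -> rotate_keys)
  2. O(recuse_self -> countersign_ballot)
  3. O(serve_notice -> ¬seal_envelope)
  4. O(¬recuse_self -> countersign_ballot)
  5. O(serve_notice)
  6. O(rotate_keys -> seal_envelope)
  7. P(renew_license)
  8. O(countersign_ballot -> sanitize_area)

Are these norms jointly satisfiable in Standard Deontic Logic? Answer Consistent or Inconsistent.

By case analysis on ¬recuse_self: premise 4 gives O(¬recuse_self -> countersign_ballot) and premise 2 gives O(recuse_self -> countersign_ballot), so O(countersign_ballot) either way.
From O(countersign_ballot) and premise 8, O(countersign_ballot -> sanitize_area), we obtain O(sanitize_area).
With premise 1, O(sanitize_area -> rotate_keys), the K-axiom yields O(rotate_keys).
Premise 6 is O(rotate_keys -> seal_envelope); since O(rotate_keys), deontic closure gives O(seal_envelope).
Premise 3, O(serve_notice -> ¬seal_envelope), contraposes to O(seal_envelope -> ¬serve_notice); with O(seal_envelope) we get O(¬serve_notice).
But premise 5 directly asserts O(serve_notice).
We now have both O(¬serve_notice) and O(serve_notice) — serve_notice is simultaneously obligatory and forbidden, violating the D-axiom.

Inconsistent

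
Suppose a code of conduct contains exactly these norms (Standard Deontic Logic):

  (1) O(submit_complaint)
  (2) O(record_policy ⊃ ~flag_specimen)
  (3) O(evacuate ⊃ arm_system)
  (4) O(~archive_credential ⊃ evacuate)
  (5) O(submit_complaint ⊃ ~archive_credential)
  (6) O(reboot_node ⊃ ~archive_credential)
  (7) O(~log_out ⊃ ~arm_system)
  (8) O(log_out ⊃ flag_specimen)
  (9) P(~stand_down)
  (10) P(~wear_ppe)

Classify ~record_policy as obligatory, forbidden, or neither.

From premise 1 we have O(submit_complaint).
Applying K to premise 5 (O(submit_complaint ⊃ ~archive_credential)) and O(submit_complaint) yields O(~archive_credential).
Applying K to premise 4 (O(~archive_credential ⊃ evacuate)) and O(~archive_credential) yields O(evacuate).
From O(evacuate) and premise 3, O(evacuate ⊃ arm_system), we obtain O(arm_system).
Premise 7 is O(~log_out ⊃ ~arm_system); contrapositively O(arm_system ⊃ log_out). Since O(arm_system) holds, K gives O(log_out).
With premise 8, O(log_out ⊃ flag_specimen), the K-axiom yields O(flag_specimen).
Premise 2, O(record_policy ⊃ ~flag_specimen), contraposes to O(flag_specimen ⊃ ~record_policy); with O(flag_specimen) we get O(~record_policy).
Premises 6, 9, 10 do not contribute to this derivation.
Hence ~record_policy is obligatory.

Obligatory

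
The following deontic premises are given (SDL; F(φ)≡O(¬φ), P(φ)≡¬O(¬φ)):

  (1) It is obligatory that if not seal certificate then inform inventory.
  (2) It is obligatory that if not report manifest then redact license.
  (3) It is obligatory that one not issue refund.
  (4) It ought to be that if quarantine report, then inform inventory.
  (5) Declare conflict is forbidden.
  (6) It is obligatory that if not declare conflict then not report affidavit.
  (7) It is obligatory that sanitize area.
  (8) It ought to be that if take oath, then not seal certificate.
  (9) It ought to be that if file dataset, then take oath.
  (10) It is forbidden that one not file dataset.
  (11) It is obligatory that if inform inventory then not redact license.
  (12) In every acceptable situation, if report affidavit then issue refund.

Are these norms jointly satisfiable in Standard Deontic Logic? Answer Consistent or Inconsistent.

Premise 12 is O(report_affidavit → issue_refund), but O(report_affidavit) is not derivable from the premises, so it does not yield O(issue_refund).
So O(issue_refund) is not derivable, and the apparent clash with O(¬issue_refund) does not arise.
A world satisfying every obligation exists (e.g. declare_conflict=false, file_dataset=true, inform_inventory=true, issue_refund=false, quarantine_report=false, redact_license=false, report_affidavit=false, report_manifest=true, sanitize_area=true, seal_certificate=false, take_oath=true); no atom is both obligatory and forbidden, so the set is consistent.

Consistent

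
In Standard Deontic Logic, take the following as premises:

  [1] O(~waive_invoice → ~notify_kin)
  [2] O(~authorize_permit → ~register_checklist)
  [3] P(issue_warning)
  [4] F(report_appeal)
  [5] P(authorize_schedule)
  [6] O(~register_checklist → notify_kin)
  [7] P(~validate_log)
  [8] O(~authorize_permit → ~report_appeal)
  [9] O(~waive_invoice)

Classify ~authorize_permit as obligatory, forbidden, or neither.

Forbidden

Premise 9 states O(~waive_invoice) outright.
Premise 1 is O(~waive_invoice → ~notify_kin); since O(~waive_invoice), deontic closure gives O(~notify_kin).
Premise 6 is O(~register_checklist → notify_kin); contrapositively O(~notify_kin → register_checklist). Since O(~notify_kin) holds, K gives O(register_checklist).
The contrapositive of premise 2 (O(~authorize_permit → ~register_checklist)) is O(register_checklist → authorize_permit), and O(register_checklist) is already established, so O(authorize_permit).
Premises 3, 4, 5, 7, 8 do not contribute to this derivation.
Thus O(authorize_permit), which is F(~authorize_permit): ~authorize_permit is forbidden.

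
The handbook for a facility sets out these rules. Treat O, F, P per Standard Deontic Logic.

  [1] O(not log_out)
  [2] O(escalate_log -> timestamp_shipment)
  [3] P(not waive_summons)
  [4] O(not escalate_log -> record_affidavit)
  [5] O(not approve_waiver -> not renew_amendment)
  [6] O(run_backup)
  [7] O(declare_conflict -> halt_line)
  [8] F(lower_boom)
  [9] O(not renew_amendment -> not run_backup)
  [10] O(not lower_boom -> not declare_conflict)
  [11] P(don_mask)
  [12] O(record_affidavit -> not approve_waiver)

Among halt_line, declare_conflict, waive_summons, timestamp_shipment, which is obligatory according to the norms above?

From premise 6 we have O(run_backup).
The contrapositive of premise 9 (O(not renew_amendment -> not run_backup)) is O(run_backup -> renew_amendment), and O(run_backup) is already established, so O(renew_amendment).
Premise 5, O(not approve_waiver -> not renew_amendment), contraposes to O(renew_amendment -> approve_waiver); with O(renew_amendment) we get O(approve_waiver).
Premise 12, O(record_affidavit -> not approve_waiver), contraposes to O(approve_waiver -> not record_affidavit); with O(approve_waiver) we get O(not record_affidavit).
Premise 4 is O(not escalate_log -> record_affidavit); contrapositively O(not record_affidavit -> escalate_log). Since O(not record_affidavit) holds, K gives O(escalate_log).
Premise 2 is O(escalate_log -> timestamp_shipment); since O(escalate_log), deontic closure gives O(timestamp_shipment).
So O(timestamp_shipment) holds — timestamp_shipment is obligatory. None of the other listed options is made obligatory by any chain of premises.

timestamp_shipment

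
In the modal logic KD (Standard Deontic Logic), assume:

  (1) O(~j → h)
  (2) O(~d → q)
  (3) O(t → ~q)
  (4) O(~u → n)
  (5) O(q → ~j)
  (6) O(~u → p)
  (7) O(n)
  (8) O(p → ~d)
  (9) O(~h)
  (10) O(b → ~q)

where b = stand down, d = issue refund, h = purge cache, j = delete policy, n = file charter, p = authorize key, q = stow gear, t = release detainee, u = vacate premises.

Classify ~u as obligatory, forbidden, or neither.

Premise 9 states O(~h) outright.
Premise 1, O(~j → h), contraposes to O(~h → j); with O(~h) we get O(j).
The contrapositive of premise 5 (O(q → ~j)) is O(j → ~q), and O(j) is already established, so O(~q).
Premise 2, O(~d → q), contraposes to O(~q → d); with O(~q) we get O(d).
The contrapositive of premise 8 (O(p → ~d)) is O(d → ~p), and O(d) is already established, so O(~p).
Premise 6 is O(~u → p); contrapositively O(~p → u). Since O(~p) holds, K gives O(u).
Premises 3, 4, 7, 10 do not contribute to this derivation.
Thus O(u), which is F(~u): ~u is forbidden.

Forbidden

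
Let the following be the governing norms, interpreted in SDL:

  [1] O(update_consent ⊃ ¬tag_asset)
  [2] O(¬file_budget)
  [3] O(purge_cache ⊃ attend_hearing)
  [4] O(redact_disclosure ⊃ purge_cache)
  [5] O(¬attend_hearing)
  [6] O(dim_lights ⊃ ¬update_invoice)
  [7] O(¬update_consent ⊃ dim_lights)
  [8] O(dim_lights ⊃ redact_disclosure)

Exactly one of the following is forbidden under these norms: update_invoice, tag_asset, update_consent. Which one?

tag_asset

Premise 5 states O(¬attend_hearing) outright.
Premise 3 is O(purge_cache ⊃ attend_hearing); contrapositively O(¬attend_hearing ⊃ ¬purge_cache). Since O(¬attend_hearing) holds, K gives O(¬purge_cache).
Premise 4 is O(redact_disclosure ⊃ purge_cache); contrapositively O(¬purge_cache ⊃ ¬redact_disclosure). Since O(¬purge_cache) holds, K gives O(¬redact_disclosure).
Premise 8 is O(dim_lights ⊃ redact_disclosure); contrapositively O(¬redact_disclosure ⊃ ¬dim_lights). Since O(¬redact_disclosure) holds, K gives O(¬dim_lights).
The contrapositive of premise 7 (O(¬update_consent ⊃ dim_lights)) is O(¬dim_lights ⊃ update_consent), and O(¬dim_lights) is already established, so O(update_consent).
With premise 1, O(update_consent ⊃ ¬tag_asset), the K-axiom yields O(¬tag_asset).
So O(¬tag_asset) holds, i.e. tag_asset is forbidden. None of the other listed options is forbidden under the premises.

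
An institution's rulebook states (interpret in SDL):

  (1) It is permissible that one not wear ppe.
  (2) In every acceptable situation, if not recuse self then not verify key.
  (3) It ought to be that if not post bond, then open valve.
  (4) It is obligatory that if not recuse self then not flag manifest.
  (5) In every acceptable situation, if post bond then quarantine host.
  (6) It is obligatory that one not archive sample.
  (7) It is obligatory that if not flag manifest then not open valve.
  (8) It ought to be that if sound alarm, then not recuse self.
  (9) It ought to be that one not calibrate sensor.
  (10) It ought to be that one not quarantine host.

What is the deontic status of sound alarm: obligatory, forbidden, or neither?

Forbidden

From premise 10 we have O(¬quarantine_host).
Premise 5 is O(post_bond → quarantine_host); contrapositively O(¬quarantine_host → ¬post_bond). Since O(¬quarantine_host) holds, K gives O(¬post_bond).
With premise 3, O(¬post_bond → open_valve), the K-axiom yields O(open_valve).
Premise 7 is O(¬flag_manifest → ¬open_valve); contrapositively O(open_valve → flag_manifest). Since O(open_valve) holds, K gives O(flag_manifest).
Premise 4, O(¬recuse_self → ¬flag_manifest), contraposes to O(flag_manifest → recuse_self); with O(flag_manifest) we get O(recuse_self).
The contrapositive of premise 8 (O(sound_alarm → ¬recuse_self)) is O(recuse_self → ¬sound_alarm), and O(recuse_self) is already established, so O(¬sound_alarm).
Premises 1, 2, 6, 9 do not contribute to this derivation.
Thus O(¬sound_alarm), which is F(sound_alarm): sound_alarm is forbidden.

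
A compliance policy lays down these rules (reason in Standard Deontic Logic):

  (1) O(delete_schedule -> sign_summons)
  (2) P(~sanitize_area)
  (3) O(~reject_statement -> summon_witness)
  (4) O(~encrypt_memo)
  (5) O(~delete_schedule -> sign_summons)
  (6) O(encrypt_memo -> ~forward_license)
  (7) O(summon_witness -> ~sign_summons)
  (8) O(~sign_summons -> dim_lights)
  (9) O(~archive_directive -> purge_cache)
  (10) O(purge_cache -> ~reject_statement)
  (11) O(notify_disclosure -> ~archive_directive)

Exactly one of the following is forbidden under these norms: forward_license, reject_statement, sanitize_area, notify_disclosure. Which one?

notify_disclosure

Premises 5 and 1 are O(~delete_schedule -> sign_summons) and O(delete_schedule -> sign_summons); every ideal world satisfies ~delete_schedule or delete_schedule, so in either case sign_summons holds — hence O(sign_summons).
Premise 7 is O(summon_witness -> ~sign_summons); contrapositively O(sign_summons -> ~summon_witness). Since O(sign_summons) holds, K gives O(~summon_witness).
Premise 3 is O(~reject_statement -> summon_witness); contrapositively O(~summon_witness -> reject_statement). Since O(~summon_witness) holds, K gives O(reject_statement).
Premise 10, O(purge_cache -> ~reject_statement), contraposes to O(reject_statement -> ~purge_cache); with O(reject_statement) we get O(~purge_cache).
Premise 9 is O(~archive_directive -> purge_cache); contrapositively O(~purge_cache -> archive_directive). Since O(~purge_cache) holds, K gives O(archive_directive).
The contrapositive of premise 11 (O(notify_disclosure -> ~archive_directive)) is O(archive_directive -> ~notify_disclosure), and O(archive_directive) is already established, so O(~notify_disclosure).
So O(~notify_disclosure) holds, i.e. notify_disclosure is forbidden. None of the other listed options is forbidden under the premises.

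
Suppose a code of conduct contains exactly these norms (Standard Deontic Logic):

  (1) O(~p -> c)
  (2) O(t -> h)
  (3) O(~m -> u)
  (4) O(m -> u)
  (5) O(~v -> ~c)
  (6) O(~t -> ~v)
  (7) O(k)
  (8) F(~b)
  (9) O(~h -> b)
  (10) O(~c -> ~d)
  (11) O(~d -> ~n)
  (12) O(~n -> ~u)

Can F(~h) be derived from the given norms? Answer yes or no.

Premises 4 and 3 cover both cases: O(m -> u) and O(~m -> u). Since m ∨ ~m is a tautology, O(u) follows.
The contrapositive of premise 12 (O(~n -> ~u)) is O(u -> n), and O(u) is already established, so O(n).
Premise 11 is O(~d -> ~n); contrapositively O(n -> d). Since O(n) holds, K gives O(d).
Premise 10, O(~c -> ~d), contraposes to O(d -> c); with O(d) we get O(c).
Premise 5 is O(~v -> ~c); contrapositively O(c -> v). Since O(c) holds, K gives O(v).
Premise 6 is O(~t -> ~v); contrapositively O(v -> t). Since O(v) holds, K gives O(t).
With premise 2, O(t -> h), the K-axiom yields O(h).
Premises 1, 7, 8, 9 do not contribute to this derivation.
So O(h) holds, i.e. F(~h). The claim follows.

Yes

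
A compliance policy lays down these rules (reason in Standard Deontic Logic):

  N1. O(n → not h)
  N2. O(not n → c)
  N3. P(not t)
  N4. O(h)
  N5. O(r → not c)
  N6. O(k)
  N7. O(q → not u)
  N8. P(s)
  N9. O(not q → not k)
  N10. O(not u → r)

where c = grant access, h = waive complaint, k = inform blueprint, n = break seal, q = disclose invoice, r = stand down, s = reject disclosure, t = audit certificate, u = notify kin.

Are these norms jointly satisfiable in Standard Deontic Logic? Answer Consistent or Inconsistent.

From premise 4 we have O(h).
Premise 1 is O(n → not h); contrapositively O(h → not n). Since O(h) holds, K gives O(not n).
Premise 2 is O(not n → c); since O(not n), deontic closure gives O(c).
Premise 5 is O(r → not c); contrapositively O(c → not r). Since O(c) holds, K gives O(not r).
The contrapositive of premise 10 (O(not u → r)) is O(not r → u), and O(not r) is already established, so O(u).
The contrapositive of premise 7 (O(q → not u)) is O(u → not q), and O(u) is already established, so O(not q).
Premise 9 is O(not q → not k); since O(not q), deontic closure gives O(not k).
However, premise 6 gives O(k).
We now have both O(not k) and O(k) — k is simultaneously obligatory and forbidden, violating the D-axiom.

Inconsistent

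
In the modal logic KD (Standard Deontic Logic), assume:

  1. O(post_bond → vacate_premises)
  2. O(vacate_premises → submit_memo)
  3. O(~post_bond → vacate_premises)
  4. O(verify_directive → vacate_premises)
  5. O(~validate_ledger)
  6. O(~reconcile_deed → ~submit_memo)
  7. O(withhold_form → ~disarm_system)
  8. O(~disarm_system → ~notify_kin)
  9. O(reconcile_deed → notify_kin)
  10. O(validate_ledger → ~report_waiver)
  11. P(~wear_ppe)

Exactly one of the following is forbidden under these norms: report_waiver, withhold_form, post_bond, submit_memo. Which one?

Premises 1 and 3 are O(post_bond → vacate_premises) and O(~post_bond → vacate_premises); every ideal world satisfies post_bond or ~post_bond, so in either case vacate_premises holds — hence O(vacate_premises).
Applying K to premise 2 (O(vacate_premises → submit_memo)) and O(vacate_premises) yields O(submit_memo).
Premise 6, O(~reconcile_deed → ~submit_memo), contraposes to O(submit_memo → reconcile_deed); with O(submit_memo) we get O(reconcile_deed).
Applying K to premise 9 (O(reconcile_deed → notify_kin)) and O(reconcile_deed) yields O(notify_kin).
The contrapositive of premise 8 (O(~disarm_system → ~notify_kin)) is O(notify_kin → disarm_system), and O(notify_kin) is already established, so O(disarm_system).
Premise 7, O(withhold_form → ~disarm_system), contraposes to O(disarm_system → ~withhold_form); with O(disarm_system) we get O(~withhold_form).
So O(~withhold_form) holds, i.e. withhold_form is forbidden. None of the other listed options is forbidden under the premises.

withhold_form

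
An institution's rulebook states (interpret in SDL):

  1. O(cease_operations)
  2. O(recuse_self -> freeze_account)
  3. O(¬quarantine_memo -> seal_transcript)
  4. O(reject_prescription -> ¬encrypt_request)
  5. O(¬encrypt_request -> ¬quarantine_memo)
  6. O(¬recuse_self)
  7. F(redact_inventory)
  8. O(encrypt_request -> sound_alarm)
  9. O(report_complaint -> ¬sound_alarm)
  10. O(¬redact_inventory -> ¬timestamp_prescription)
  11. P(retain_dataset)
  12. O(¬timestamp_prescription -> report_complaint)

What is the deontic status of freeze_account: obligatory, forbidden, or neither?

Neither

Premise 2 is O(recuse_self -> freeze_account), but O(recuse_self) is not derivable from the premises, so it does not yield O(freeze_account).
No premise or chain of K-axiom applications forces O(freeze_account), and none forces O(¬freeze_account). So freeze_account is neither obligatory nor forbidden under these norms.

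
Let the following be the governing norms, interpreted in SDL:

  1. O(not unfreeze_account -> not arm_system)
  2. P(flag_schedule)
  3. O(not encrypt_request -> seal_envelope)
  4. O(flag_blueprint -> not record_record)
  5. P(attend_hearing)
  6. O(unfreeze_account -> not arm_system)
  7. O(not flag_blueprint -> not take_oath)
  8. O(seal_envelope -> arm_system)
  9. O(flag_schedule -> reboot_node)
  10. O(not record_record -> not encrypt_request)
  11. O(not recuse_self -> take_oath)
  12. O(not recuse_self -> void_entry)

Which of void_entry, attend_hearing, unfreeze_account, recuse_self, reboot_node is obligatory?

recuse_self

Premises 6 and 1 are O(unfreeze_account -> not arm_system) and O(not unfreeze_account -> not arm_system); every ideal world satisfies unfreeze_account or not unfreeze_account, so in either case not arm_system holds — hence O(not arm_system).
Premise 8, O(seal_envelope -> arm_system), contraposes to O(not arm_system -> not seal_envelope); with O(not arm_system) we get O(not seal_envelope).
The contrapositive of premise 3 (O(not encrypt_request -> seal_envelope)) is O(not seal_envelope -> encrypt_request), and O(not seal_envelope) is already established, so O(encrypt_request).
The contrapositive of premise 10 (O(not record_record -> not encrypt_request)) is O(encrypt_request -> record_record), and O(encrypt_request) is already established, so O(record_record).
Premise 4, O(flag_blueprint -> not record_record), contraposes to O(record_record -> not flag_blueprint); with O(record_record) we get O(not flag_blueprint).
With premise 7, O(not flag_blueprint -> not take_oath), the K-axiom yields O(not take_oath).
The contrapositive of premise 11 (O(not recuse_self -> take_oath)) is O(not take_oath -> recuse_self), and O(not take_oath) is already established, so O(recuse_self).
So O(recuse_self) holds — recuse_self is obligatory. None of the other listed options is made obligatory by any chain of premises.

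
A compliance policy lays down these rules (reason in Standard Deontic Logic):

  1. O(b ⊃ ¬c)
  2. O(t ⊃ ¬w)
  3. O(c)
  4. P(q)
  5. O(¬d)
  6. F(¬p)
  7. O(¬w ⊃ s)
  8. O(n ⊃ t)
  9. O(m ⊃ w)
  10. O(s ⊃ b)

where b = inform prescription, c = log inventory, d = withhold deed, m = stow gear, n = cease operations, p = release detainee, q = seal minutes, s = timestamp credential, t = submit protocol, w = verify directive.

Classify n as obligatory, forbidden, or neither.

Premise 3 states O(c) outright.
Premise 1, O(b ⊃ ¬c), contraposes to O(c ⊃ ¬b); with O(c) we get O(¬b).
Premise 10 is O(s ⊃ b); contrapositively O(¬b ⊃ ¬s). Since O(¬b) holds, K gives O(¬s).
Premise 7 is O(¬w ⊃ s); contrapositively O(¬s ⊃ w). Since O(¬s) holds, K gives O(w).
Premise 2 is O(t ⊃ ¬w); contrapositively O(w ⊃ ¬t). Since O(w) holds, K gives O(¬t).
Premise 8 is O(n ⊃ t); contrapositively O(¬t ⊃ ¬n). Since O(¬t) holds, K gives O(¬n).
Premises 4, 5, 6, 9 do not contribute to this derivation.
Thus O(¬n), which is F(n): n is forbidden.

Forbidden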